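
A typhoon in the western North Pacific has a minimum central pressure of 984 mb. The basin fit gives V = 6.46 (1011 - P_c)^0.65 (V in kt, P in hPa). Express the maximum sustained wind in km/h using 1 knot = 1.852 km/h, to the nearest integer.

ΔP = 1011 − 984 = 27 mb.
V ≈ 6.46 × 27^0.65 = 6.46 × 8.519 ≈ 55.032 kt.
55.032 × 1.852 ≈ 101.92 km/h → 102 km/h.

102 km/h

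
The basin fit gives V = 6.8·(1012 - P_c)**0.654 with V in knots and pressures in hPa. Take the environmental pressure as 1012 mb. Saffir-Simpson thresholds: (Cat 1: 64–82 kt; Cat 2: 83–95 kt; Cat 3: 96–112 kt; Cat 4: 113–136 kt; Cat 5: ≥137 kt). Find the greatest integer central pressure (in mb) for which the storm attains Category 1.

981 mb

Category 1 begins at V = 64 kt.
Required ΔP = (64/6.8)^(1/0.654) = 9.412^1.529 ≈ 30.82 mb.
P_c ≤ 1012 − 30.82 = 981.18, so the highest integer P_c is 981 mb.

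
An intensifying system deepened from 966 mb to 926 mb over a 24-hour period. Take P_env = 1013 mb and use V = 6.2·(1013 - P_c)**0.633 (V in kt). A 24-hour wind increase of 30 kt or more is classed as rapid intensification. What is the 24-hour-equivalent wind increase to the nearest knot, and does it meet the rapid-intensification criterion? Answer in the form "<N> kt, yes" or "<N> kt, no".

V₁: ΔP = 47, V ≈ 6.2 × 47^0.633 ≈ 70.93 kt.
V₂: ΔP = 87, V ≈ 6.2 × 87^0.633 ≈ 104.74 kt.
ΔV over 24 h = 33.81 kt → 24 h equivalent = 33.81 × 24/24 ≈ 33.81 kt.
34 kt ≥ 30 kt ⇒ rapid intensification.

34 kt, yes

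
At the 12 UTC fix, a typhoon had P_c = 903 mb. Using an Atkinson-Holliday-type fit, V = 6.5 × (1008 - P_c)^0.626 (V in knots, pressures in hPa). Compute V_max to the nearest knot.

ΔP = 1008 − 903 = 105 mb.
105^0.626 ≈ 18.419.
V ≈ 6.5 × 18.419 ≈ 119.7 kt.

120 kt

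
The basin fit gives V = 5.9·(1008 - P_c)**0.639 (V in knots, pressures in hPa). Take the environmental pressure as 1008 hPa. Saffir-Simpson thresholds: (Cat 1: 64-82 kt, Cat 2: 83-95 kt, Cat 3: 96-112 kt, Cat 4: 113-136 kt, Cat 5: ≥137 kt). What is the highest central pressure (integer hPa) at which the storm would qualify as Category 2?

945 hPa

Category 2 begins at V = 83 kt.
Required ΔP = (83/5.9)^(1/0.639) = 14.068^1.565 ≈ 62.65 hPa.
P_c ≤ 1008 − 62.65 = 945.35, so the highest integer P_c is 945 hPa.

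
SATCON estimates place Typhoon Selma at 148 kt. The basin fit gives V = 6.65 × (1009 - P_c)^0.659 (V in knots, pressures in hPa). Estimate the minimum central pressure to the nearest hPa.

ΔP = (V / 6.65)^(1/0.659) = (148/6.65)^1.517.
148/6.65 = 22.256; 22.256^1.517 ≈ 110.83 hPa.
P_c = 1009 − 110.83 = 898.17 ≈ 898 hPa.

898 hPa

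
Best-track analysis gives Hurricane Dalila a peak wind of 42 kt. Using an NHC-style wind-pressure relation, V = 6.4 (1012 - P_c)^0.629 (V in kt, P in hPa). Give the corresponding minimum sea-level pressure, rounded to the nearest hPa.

992 hPa

ΔP = (V / 6.4)^(1/0.629) = (42/6.4)^1.590.
42/6.4 = 6.562; 6.562^1.590 ≈ 19.91 hPa.
P_c = 1012 − 19.91 = 992.09 ≈ 992 hPa.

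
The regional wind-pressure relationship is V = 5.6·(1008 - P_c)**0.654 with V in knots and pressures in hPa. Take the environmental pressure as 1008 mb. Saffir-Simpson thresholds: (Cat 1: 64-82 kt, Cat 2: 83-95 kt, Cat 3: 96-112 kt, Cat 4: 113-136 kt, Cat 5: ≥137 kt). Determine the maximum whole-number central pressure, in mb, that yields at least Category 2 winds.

946 mb

Category 2 begins at V = 83 kt.
Required ΔP = (83/5.6)^(1/0.654) = 14.821^1.529 ≈ 61.71 mb.
P_c ≤ 1008 − 61.71 = 946.29, so the highest integer P_c is 946 mb.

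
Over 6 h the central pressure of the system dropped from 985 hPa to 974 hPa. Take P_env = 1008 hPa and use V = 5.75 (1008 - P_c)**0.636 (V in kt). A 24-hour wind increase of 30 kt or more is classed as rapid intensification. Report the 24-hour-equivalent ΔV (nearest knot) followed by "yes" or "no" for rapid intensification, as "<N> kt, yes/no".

V₁: ΔP = 23, V ≈ 5.75 × 23^0.636 ≈ 42.24 kt.
V₂: ΔP = 34, V ≈ 5.75 × 34^0.636 ≈ 54.16 kt.
ΔV over 6 h = 11.92 kt → 24 h equivalent = 11.92 × 24/6 ≈ 47.68 kt.
48 kt ≥ 30 kt ⇒ rapid intensification.

48 kt, yes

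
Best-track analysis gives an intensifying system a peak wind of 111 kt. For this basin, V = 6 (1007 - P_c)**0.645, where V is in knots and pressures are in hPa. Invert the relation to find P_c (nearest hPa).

ΔP = (V / 6)^(1/0.645) = (111/6)^1.550.
111/6 = 18.500; 18.500^1.550 ≈ 92.17 hPa.
P_c = 1007 − 92.17 = 914.83 ≈ 915 hPa.

915 hPa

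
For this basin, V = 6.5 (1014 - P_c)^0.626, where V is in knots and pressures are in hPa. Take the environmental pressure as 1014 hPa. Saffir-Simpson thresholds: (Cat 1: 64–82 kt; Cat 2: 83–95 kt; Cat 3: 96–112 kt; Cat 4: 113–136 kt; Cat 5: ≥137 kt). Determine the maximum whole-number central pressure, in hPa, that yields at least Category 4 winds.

Category 4 begins at V = 113 kt.
Required ΔP = (113/6.5)^(1/0.626) = 17.385^1.597 ≈ 95.74 hPa.
P_c ≤ 1014 − 95.74 = 918.26, so the highest integer P_c is 918 hPa.

918 hPa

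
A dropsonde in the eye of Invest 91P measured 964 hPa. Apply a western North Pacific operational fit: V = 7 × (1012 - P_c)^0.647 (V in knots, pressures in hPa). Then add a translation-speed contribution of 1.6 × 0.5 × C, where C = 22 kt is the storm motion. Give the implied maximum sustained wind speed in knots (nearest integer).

103 kt

ΔP = 1012 − 964 = 48 hPa.
48^0.647 ≈ 12.239.
V ≈ 7 × 12.239 ≈ 85.7 kt.
Translation term: 1.6 × 0.5 × 22 = 17.6 kt.
Corrected V ≈ 103.3 kt → 103 kt.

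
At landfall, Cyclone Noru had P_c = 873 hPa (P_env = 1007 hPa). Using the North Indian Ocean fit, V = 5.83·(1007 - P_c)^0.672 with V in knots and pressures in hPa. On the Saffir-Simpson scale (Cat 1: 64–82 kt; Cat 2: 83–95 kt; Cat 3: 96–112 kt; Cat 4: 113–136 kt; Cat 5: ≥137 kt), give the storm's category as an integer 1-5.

ΔP = 1007 − 873 = 134 hPa.
V ≈ 5.83 × 134^0.672 = 5.83 × 26.88 ≈ 157 kt.
157 kt falls in the Category 5 band.

5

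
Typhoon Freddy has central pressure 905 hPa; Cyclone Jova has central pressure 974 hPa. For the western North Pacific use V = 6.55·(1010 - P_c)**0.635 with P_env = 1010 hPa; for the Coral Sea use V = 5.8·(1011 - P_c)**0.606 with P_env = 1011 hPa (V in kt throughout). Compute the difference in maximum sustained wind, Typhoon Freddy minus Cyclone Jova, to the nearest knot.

74 kt

Typhoon Freddy: ΔP = 105; V ≈ 6.55 × 105^0.635 ≈ 125.80 kt.
Cyclone Jova: ΔP = 37; V ≈ 5.8 × 37^0.606 ≈ 51.73 kt.
Difference ≈ 125.80 − 51.73 = 74.07 → 74 kt.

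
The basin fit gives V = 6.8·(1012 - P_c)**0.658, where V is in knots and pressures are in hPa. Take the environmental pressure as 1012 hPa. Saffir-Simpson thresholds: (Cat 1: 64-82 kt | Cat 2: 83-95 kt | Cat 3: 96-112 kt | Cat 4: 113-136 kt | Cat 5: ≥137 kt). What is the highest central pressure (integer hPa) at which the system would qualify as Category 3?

Category 3 begins at V = 96 kt.
Required ΔP = (96/6.8)^(1/0.658) = 14.118^1.520 ≈ 55.89 hPa.
P_c ≤ 1012 − 55.89 = 956.11, so the highest integer P_c is 956 hPa.

956 hPa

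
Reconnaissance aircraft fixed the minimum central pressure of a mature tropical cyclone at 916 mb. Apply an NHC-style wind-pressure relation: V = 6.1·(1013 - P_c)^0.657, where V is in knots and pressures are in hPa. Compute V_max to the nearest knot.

123 kt

ΔP = 1013 − 916 = 97 mb.
97^0.657 ≈ 20.198.
V ≈ 6.1 × 20.198 ≈ 123.2 kt.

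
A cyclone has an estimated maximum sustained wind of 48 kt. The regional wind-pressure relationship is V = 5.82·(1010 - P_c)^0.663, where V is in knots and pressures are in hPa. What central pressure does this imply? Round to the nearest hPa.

986 hPa

ΔP = (V / 5.82)^(1/0.663) = (48/5.82)^1.508.
48/5.82 = 8.247; 8.247^1.508 ≈ 24.10 hPa.
P_c = 1010 − 24.10 = 985.90 ≈ 986 hPa.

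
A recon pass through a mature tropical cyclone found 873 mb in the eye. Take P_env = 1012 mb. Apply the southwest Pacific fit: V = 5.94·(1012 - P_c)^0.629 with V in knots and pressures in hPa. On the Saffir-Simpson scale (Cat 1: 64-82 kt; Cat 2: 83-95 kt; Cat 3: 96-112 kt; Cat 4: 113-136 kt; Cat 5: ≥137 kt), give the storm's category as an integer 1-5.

4

ΔP = 1012 − 873 = 139 mb.
V ≈ 5.94 × 139^0.629 = 5.94 × 22.28 ≈ 132 kt.
132 kt falls in the Category 4 band.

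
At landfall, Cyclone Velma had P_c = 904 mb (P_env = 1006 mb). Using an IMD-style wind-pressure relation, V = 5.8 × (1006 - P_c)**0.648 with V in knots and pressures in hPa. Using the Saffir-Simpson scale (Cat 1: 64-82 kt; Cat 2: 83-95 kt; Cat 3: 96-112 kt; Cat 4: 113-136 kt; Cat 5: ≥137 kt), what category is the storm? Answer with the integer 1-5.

ΔP = 1006 − 904 = 102 mb.
V ≈ 5.8 × 102^0.648 = 5.8 × 20.03 ≈ 116 kt.
116 kt falls in the Category 4 band.

4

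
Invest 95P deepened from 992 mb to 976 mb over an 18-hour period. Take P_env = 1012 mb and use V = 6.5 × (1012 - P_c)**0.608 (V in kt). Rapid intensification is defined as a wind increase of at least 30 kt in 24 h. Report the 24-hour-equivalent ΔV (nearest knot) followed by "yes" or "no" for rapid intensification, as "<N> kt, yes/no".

23 kt, no

V₁: ΔP = 20, V ≈ 6.5 × 20^0.608 ≈ 40.17 kt.
V₂: ΔP = 36, V ≈ 6.5 × 36^0.608 ≈ 57.43 kt.
ΔV over 18 h = 17.26 kt → 24 h equivalent = 17.26 × 24/18 ≈ 23.01 kt.
23 kt < 30 kt ⇒ not rapid intensification.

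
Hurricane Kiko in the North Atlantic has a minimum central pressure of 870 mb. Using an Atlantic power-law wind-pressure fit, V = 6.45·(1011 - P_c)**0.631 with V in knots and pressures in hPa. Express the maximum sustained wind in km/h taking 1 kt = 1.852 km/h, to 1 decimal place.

271.2 km/h

ΔP = 1011 − 870 = 141 mb.
V ≈ 6.45 × 141^0.631 = 6.45 × 22.707 ≈ 146.459 kt.
146.459 × 1.852 ≈ 271.24 km/h → 271.2 km/h.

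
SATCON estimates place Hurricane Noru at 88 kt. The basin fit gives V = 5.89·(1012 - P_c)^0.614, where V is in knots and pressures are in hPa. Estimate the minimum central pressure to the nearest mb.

930 mb

ΔP = (V / 5.89)^(1/0.614) = (88/5.89)^1.629.
88/5.89 = 14.941; 14.941^1.629 ≈ 81.78 mb.
P_c = 1012 − 81.78 = 930.22 ≈ 930 mb.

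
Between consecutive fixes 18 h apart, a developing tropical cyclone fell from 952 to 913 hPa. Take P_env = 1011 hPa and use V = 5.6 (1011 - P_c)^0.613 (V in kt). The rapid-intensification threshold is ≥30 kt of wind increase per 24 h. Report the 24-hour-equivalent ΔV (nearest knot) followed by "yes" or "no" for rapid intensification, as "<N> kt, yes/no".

33 kt, yes

V₁: ΔP = 59, V ≈ 5.6 × 59^0.613 ≈ 68.19 kt.
V₂: ΔP = 98, V ≈ 5.6 × 98^0.613 ≈ 93.07 kt.
ΔV over 18 h = 24.88 kt → 24 h equivalent = 24.88 × 24/18 ≈ 33.17 kt.
33 kt ≥ 30 kt ⇒ rapid intensification.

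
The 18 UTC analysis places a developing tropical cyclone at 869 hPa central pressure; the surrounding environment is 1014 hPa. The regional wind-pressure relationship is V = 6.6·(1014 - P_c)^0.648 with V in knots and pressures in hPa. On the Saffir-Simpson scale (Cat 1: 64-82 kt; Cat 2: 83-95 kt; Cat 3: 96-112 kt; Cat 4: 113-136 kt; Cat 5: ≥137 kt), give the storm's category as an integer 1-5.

ΔP = 1014 − 869 = 145 hPa.
V ≈ 6.6 × 145^0.648 = 6.6 × 25.15 ≈ 166 kt.
166 kt falls in the Category 5 band.

5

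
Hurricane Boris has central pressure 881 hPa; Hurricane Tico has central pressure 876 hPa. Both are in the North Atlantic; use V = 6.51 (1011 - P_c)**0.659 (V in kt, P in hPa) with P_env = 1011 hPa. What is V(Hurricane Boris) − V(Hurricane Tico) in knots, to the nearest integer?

-4 kt

Hurricane Boris: ΔP = 130; V ≈ 6.51 × 130^0.659 ≈ 160.94 kt.
Hurricane Tico: ΔP = 135; V ≈ 6.51 × 135^0.659 ≈ 165.00 kt.
Difference ≈ 160.94 − 165.00 = -4.06 → -4 kt.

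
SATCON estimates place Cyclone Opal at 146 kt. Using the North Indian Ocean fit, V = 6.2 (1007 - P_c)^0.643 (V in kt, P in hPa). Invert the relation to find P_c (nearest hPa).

ΔP = (V / 6.2)^(1/0.643) = (146/6.2)^1.555.
146/6.2 = 23.548; 23.548^1.555 ≈ 136.05 hPa.
P_c = 1007 − 136.05 = 870.95 ≈ 871 hPa.

871 hPa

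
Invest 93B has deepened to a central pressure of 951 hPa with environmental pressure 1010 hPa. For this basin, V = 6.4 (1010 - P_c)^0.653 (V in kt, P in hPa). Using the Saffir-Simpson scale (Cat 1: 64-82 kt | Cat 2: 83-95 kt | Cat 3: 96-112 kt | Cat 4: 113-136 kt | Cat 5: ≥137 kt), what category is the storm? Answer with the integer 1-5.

2

ΔP = 1010 − 951 = 59 hPa.
V ≈ 6.4 × 59^0.653 = 6.4 × 14.33 ≈ 92 kt.
92 kt falls in the Category 2 band.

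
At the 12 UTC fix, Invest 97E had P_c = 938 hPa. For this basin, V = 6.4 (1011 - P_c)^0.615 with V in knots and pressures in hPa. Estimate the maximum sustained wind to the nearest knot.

ΔP = 1011 − 938 = 73 hPa.
73^0.615 ≈ 13.994.
V ≈ 6.4 × 13.994 ≈ 89.6 kt.

90 kt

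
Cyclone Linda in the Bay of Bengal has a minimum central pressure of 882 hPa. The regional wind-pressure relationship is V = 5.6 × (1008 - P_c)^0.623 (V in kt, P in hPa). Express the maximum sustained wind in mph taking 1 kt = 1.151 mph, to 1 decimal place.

131.2 mph

ΔP = 1008 − 882 = 126 hPa.
V ≈ 5.6 × 126^0.623 = 5.6 × 20.348 ≈ 113.951 kt.
113.951 × 1.151 ≈ 131.16 mph → 131.2 mph.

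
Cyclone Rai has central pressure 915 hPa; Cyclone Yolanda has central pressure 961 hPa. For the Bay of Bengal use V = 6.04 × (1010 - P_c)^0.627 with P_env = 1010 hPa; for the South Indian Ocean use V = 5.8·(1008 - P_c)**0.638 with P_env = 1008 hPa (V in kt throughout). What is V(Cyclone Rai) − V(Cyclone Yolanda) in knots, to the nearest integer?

Cyclone Rai: ΔP = 95; V ≈ 6.04 × 95^0.627 ≈ 104.97 kt.
Cyclone Yolanda: ΔP = 47; V ≈ 5.8 × 47^0.638 ≈ 67.64 kt.
Difference ≈ 104.97 − 67.64 = 37.33 → 37 kt.

37 kt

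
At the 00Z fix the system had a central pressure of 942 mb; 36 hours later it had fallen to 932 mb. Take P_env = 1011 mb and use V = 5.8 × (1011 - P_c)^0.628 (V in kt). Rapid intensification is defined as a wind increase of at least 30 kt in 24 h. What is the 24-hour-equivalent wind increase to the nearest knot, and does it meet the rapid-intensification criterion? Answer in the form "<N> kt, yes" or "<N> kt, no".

5 kt, no

V₁: ΔP = 69, V ≈ 5.8 × 69^0.628 ≈ 82.84 kt.
V₂: ΔP = 79, V ≈ 5.8 × 79^0.628 ≈ 90.19 kt.
ΔV over 36 h = 7.35 kt → 24 h equivalent = 7.35 × 24/36 ≈ 4.90 kt.
5 kt < 30 kt ⇒ not rapid intensification.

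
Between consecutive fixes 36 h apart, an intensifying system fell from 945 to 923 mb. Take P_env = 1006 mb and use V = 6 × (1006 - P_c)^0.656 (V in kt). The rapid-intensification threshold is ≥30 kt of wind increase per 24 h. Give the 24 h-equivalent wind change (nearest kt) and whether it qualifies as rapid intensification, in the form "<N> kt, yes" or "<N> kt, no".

13 kt, no

V₁: ΔP = 61, V ≈ 6 × 61^0.656 ≈ 88.99 kt.
V₂: ΔP = 83, V ≈ 6 × 83^0.656 ≈ 108.91 kt.
ΔV over 36 h = 19.92 kt → 24 h equivalent = 19.92 × 24/36 ≈ 13.28 kt.
13 kt < 30 kt ⇒ not rapid intensification.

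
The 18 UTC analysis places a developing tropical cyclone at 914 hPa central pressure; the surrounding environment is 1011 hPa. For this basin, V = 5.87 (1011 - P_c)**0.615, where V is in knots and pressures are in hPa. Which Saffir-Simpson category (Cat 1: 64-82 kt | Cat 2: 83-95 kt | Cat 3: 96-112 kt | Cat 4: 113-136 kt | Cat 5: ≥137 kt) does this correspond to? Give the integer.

ΔP = 1011 − 914 = 97 hPa.
V ≈ 5.87 × 97^0.615 = 5.87 × 16.67 ≈ 98 kt.
98 kt falls in the Category 3 band.

3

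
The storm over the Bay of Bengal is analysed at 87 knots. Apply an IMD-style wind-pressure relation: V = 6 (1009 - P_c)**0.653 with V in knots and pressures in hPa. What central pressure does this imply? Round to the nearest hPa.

ΔP = (V / 6)^(1/0.653) = (87/6)^1.531.
87/6 = 14.500; 14.500^1.531 ≈ 60.05 hPa.
P_c = 1009 − 60.05 = 948.95 ≈ 949 hPa.

949 hPa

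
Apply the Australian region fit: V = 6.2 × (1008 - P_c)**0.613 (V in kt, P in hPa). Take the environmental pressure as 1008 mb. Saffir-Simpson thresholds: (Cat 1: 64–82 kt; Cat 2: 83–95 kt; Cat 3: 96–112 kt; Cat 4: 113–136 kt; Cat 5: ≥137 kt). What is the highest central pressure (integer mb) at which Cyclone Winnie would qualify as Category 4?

Category 4 begins at V = 113 kt.
Required ΔP = (113/6.2)^(1/0.613) = 18.226^1.631 ≈ 113.92 mb.
P_c ≤ 1008 − 113.92 = 894.08, so the highest integer P_c is 894 mb.

894 mb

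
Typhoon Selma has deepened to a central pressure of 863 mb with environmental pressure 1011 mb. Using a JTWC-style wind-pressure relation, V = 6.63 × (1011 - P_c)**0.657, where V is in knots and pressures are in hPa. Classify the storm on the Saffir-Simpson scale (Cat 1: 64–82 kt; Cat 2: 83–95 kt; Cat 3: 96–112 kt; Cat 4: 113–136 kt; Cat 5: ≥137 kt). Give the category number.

ΔP = 1011 − 863 = 148 mb.
V ≈ 6.63 × 148^0.657 = 6.63 × 26.66 ≈ 177 kt.
177 kt falls in the Category 5 band.

5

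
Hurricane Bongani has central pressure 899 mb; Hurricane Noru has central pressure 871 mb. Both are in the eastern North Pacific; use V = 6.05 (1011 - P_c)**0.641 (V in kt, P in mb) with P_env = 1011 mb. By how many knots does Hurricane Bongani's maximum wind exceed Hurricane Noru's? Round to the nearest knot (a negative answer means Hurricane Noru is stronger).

Hurricane Bongani: ΔP = 112; V ≈ 6.05 × 112^0.641 ≈ 124.54 kt.
Hurricane Noru: ΔP = 140; V ≈ 6.05 × 140^0.641 ≈ 143.69 kt.
Difference ≈ 124.54 − 143.69 = -19.15 → -19 kt.

-19 kt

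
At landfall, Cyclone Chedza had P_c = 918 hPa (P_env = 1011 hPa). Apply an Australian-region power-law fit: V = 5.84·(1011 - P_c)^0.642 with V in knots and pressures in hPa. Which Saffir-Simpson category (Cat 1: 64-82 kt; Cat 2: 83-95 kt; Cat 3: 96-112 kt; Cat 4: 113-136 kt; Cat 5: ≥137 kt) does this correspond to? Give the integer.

3

ΔP = 1011 − 918 = 93 hPa.
V ≈ 5.84 × 93^0.642 = 5.84 × 18.36 ≈ 107 kt.
107 kt falls in the Category 3 band.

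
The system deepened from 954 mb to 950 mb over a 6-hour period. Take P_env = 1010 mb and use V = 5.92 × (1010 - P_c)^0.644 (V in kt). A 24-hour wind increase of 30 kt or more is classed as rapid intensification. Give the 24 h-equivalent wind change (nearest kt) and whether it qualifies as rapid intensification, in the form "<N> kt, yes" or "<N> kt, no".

V₁: ΔP = 56, V ≈ 5.92 × 56^0.644 ≈ 79.10 kt.
V₂: ΔP = 60, V ≈ 5.92 × 60^0.644 ≈ 82.69 kt.
ΔV over 6 h = 3.59 kt → 24 h equivalent = 3.59 × 24/6 ≈ 14.36 kt.
14 kt < 30 kt ⇒ not rapid intensification.

14 kt, no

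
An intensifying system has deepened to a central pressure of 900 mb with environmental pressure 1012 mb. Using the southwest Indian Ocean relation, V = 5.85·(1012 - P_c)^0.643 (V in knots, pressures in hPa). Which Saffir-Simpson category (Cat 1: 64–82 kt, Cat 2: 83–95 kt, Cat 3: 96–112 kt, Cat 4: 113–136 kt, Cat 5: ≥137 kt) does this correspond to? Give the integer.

4

ΔP = 1012 − 900 = 112 mb.
V ≈ 5.85 × 112^0.643 = 5.85 × 20.78 ≈ 122 kt.
122 kt falls in the Category 4 band.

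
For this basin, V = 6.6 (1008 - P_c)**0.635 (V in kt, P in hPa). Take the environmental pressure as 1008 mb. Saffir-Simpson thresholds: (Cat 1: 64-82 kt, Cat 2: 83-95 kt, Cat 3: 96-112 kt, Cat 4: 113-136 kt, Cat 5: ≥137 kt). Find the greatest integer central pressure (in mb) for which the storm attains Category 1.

972 mb

Category 1 begins at V = 64 kt.
Required ΔP = (64/6.6)^(1/0.635) = 9.697^1.575 ≈ 35.79 mb.
P_c ≤ 1008 − 35.79 = 972.21, so the highest integer P_c is 972 mb.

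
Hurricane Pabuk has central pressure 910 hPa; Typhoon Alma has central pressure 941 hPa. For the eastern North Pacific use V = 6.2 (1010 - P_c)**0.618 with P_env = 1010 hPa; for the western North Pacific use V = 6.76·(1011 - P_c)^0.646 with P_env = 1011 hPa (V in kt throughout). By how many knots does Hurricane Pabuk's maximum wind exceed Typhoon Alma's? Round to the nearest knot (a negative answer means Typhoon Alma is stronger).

Hurricane Pabuk: ΔP = 100; V ≈ 6.2 × 100^0.618 ≈ 106.76 kt.
Typhoon Alma: ΔP = 70; V ≈ 6.76 × 70^0.646 ≈ 105.17 kt.
Difference ≈ 106.76 − 105.17 = 1.59 → 2 kt.

2 kt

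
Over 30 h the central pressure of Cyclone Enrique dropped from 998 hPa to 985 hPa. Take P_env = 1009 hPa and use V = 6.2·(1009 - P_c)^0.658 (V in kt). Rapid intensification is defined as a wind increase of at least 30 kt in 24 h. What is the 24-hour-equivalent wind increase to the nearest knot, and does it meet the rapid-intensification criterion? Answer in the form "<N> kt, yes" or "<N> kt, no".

16 kt, no

V₁: ΔP = 11, V ≈ 6.2 × 11^0.658 ≈ 30.04 kt.
V₂: ΔP = 24, V ≈ 6.2 × 24^0.658 ≈ 50.18 kt.
ΔV over 30 h = 20.14 kt → 24 h equivalent = 20.14 × 24/30 ≈ 16.11 kt.
16 kt < 30 kt ⇒ not rapid intensification.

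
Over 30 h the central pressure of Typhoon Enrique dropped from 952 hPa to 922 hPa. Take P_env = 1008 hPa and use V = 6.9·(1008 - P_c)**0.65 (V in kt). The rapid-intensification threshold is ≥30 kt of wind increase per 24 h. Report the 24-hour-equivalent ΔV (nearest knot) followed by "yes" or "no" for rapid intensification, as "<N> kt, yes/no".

24 kt, no

V₁: ΔP = 56, V ≈ 6.9 × 56^0.65 ≈ 94.44 kt.
V₂: ΔP = 86, V ≈ 6.9 × 86^0.65 ≈ 124.82 kt.
ΔV over 30 h = 30.38 kt → 24 h equivalent = 30.38 × 24/30 ≈ 24.30 kt.
24 kt < 30 kt ⇒ not rapid intensification.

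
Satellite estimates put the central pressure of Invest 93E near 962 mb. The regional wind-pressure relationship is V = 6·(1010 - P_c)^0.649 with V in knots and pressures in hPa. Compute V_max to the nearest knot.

ΔP = 1010 − 962 = 48 mb.
48^0.649 ≈ 12.335.
V ≈ 6 × 12.335 ≈ 74.0 kt.

74 kt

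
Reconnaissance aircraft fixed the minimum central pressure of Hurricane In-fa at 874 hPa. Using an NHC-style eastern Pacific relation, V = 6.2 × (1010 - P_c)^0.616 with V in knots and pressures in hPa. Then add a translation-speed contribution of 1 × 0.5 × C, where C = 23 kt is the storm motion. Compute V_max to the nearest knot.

ΔP = 1010 − 874 = 136 hPa.
136^0.616 ≈ 20.619.
V ≈ 6.2 × 20.619 ≈ 127.8 kt.
Translation term: 1 × 0.5 × 23 = 11.5 kt.
Corrected V ≈ 139.3 kt → 139 kt.

139 kt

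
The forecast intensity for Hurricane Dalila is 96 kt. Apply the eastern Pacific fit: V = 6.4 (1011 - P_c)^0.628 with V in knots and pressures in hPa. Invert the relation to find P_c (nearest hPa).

936 hPa

ΔP = (V / 6.4)^(1/0.628) = (96/6.4)^1.592.
96/6.4 = 15.000; 15.000^1.592 ≈ 74.60 hPa.
P_c = 1011 − 74.60 = 936.40 ≈ 936 hPa.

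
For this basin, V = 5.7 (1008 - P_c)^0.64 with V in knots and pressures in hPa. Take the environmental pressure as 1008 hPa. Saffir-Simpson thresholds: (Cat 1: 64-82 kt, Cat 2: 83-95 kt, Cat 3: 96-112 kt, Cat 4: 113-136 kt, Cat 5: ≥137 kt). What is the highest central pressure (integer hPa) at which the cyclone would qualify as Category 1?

Category 1 begins at V = 64 kt.
Required ΔP = (64/5.7)^(1/0.64) = 11.228^1.562 ≈ 43.76 hPa.
P_c ≤ 1008 − 43.76 = 964.24, so the highest integer P_c is 964 hPa.

964 hPa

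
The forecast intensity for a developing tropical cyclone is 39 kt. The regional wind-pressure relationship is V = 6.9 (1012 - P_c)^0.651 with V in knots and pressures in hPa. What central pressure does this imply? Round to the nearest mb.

998 mb

ΔP = (V / 6.9)^(1/0.651) = (39/6.9)^1.536.
39/6.9 = 5.652; 5.652^1.536 ≈ 14.30 mb.
P_c = 1012 − 14.30 = 997.70 ≈ 998 mb.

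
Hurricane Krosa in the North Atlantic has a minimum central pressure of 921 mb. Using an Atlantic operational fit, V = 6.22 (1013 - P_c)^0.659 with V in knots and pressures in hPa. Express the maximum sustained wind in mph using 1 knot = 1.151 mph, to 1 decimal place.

140.9 mph

ΔP = 1013 − 921 = 92 mb.
V ≈ 6.22 × 92^0.659 = 6.22 × 19.685 ≈ 122.441 kt.
122.441 × 1.151 ≈ 140.93 mph → 140.9 mph.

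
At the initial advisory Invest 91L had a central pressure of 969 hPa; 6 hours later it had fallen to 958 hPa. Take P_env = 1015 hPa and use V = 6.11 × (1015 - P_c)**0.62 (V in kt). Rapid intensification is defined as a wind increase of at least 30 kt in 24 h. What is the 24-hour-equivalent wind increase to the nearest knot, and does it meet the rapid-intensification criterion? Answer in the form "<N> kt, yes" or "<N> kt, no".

V₁: ΔP = 46, V ≈ 6.11 × 46^0.62 ≈ 65.61 kt.
V₂: ΔP = 57, V ≈ 6.11 × 57^0.62 ≈ 74.93 kt.
ΔV over 6 h = 9.32 kt → 24 h equivalent = 9.32 × 24/6 ≈ 37.28 kt.
37 kt ≥ 30 kt ⇒ rapid intensification.

37 kt, yes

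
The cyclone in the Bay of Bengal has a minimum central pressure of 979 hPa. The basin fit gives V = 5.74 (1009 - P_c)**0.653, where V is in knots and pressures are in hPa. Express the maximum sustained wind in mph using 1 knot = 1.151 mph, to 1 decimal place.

60.9 mph

ΔP = 1009 − 979 = 30 hPa.
V ≈ 5.74 × 30^0.653 = 5.74 × 9.216 ≈ 52.902 kt.
52.902 × 1.151 ≈ 60.89 mph → 60.9 mph.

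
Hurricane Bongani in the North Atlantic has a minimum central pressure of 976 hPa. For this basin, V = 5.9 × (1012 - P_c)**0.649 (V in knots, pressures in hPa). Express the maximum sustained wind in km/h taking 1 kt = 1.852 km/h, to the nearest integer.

112 km/h

ΔP = 1012 − 976 = 36 hPa.
V ≈ 5.9 × 36^0.649 = 5.9 × 10.234 ≈ 60.380 kt.
60.380 × 1.852 ≈ 111.82 km/h → 112 km/h.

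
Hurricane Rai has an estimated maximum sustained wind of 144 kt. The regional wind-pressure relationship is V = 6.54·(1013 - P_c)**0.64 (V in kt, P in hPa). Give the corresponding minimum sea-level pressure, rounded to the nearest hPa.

888 hPa

ΔP = (V / 6.54)^(1/0.64) = (144/6.54)^1.562.
144/6.54 = 22.018; 22.018^1.562 ≈ 125.34 hPa.
P_c = 1013 − 125.34 = 887.66 ≈ 888 hPa.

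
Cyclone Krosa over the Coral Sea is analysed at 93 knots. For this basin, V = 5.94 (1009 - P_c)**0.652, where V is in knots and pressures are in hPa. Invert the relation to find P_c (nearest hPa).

ΔP = (V / 5.94)^(1/0.652) = (93/5.94)^1.534.
93/5.94 = 15.657; 15.657^1.534 ≈ 67.98 hPa.
P_c = 1009 − 67.98 = 941.02 ≈ 941 hPa.

941 hPa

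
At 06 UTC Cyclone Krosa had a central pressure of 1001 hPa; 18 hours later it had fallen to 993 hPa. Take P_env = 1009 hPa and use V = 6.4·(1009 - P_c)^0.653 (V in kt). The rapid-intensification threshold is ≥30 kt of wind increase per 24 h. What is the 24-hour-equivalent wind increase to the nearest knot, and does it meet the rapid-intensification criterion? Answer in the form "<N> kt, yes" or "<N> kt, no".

V₁: ΔP = 8, V ≈ 6.4 × 8^0.653 ≈ 24.88 kt.
V₂: ΔP = 16, V ≈ 6.4 × 16^0.653 ≈ 39.13 kt.
ΔV over 18 h = 14.25 kt → 24 h equivalent = 14.25 × 24/18 ≈ 19.00 kt.
19 kt < 30 kt ⇒ not rapid intensification.

19 kt, no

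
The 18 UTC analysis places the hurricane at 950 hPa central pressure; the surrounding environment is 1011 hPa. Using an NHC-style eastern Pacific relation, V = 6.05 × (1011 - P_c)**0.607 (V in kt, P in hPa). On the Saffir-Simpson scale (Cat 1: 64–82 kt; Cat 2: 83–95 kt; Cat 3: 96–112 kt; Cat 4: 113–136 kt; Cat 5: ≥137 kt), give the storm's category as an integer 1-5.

ΔP = 1011 − 950 = 61 hPa.
V ≈ 6.05 × 61^0.607 = 6.05 × 12.13 ≈ 73 kt.
73 kt falls in the Category 1 band.

1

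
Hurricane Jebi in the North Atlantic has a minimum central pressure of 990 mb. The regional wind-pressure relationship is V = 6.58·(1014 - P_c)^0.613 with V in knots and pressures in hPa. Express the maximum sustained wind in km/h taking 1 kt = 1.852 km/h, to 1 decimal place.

ΔP = 1014 − 990 = 24 mb.
V ≈ 6.58 × 24^0.613 = 6.58 × 7.016 ≈ 46.163 kt.
46.163 × 1.852 ≈ 85.49 km/h → 85.5 km/h.

85.5 km/h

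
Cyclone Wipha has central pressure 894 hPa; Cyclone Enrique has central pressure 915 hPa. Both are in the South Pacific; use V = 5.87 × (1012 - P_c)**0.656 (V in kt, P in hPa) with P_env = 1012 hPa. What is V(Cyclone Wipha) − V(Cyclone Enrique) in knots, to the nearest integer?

Cyclone Wipha: ΔP = 118; V ≈ 5.87 × 118^0.656 ≈ 134.21 kt.
Cyclone Enrique: ΔP = 97; V ≈ 5.87 × 97^0.656 ≈ 118.02 kt.
Difference ≈ 134.21 − 118.02 = 16.19 → 16 kt.

16 kt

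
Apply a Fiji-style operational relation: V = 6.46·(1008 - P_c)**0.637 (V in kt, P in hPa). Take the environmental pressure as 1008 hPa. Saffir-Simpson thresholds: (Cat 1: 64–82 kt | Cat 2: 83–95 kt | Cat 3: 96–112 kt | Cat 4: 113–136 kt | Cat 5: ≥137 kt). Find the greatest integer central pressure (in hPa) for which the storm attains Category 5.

Category 5 begins at V = 137 kt.
Required ΔP = (137/6.46)^(1/0.637) = 21.207^1.570 ≈ 120.89 hPa.
P_c ≤ 1008 − 120.89 = 887.11, so the highest integer P_c is 887 hPa.

887 hPa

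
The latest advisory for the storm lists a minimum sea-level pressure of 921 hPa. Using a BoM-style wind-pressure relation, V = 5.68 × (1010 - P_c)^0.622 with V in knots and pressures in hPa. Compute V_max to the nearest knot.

93 kt

ΔP = 1010 − 921 = 89 hPa.
89^0.622 ≈ 16.313.
V ≈ 5.68 × 16.313 ≈ 92.7 kt.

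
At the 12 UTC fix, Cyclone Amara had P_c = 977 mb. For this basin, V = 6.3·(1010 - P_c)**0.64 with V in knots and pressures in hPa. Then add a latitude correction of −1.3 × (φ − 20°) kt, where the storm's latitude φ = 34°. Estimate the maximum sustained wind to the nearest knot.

41 kt

ΔP = 1010 − 977 = 33 mb.
33^0.64 ≈ 9.372.
V ≈ 6.3 × 9.372 ≈ 59.0 kt.
Latitude correction: −1.3 × (34 − 20) = -18.2 kt.
Corrected V ≈ 40.8 kt → 41 kt.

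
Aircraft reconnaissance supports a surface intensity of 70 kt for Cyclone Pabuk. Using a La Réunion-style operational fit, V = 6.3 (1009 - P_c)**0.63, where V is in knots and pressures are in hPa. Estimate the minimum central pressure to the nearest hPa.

ΔP = (V / 6.3)^(1/0.63) = (70/6.3)^1.587.
70/6.3 = 11.111; 11.111^1.587 ≈ 45.70 hPa.
P_c = 1009 − 45.70 = 963.30 ≈ 963 hPa.

963 hPa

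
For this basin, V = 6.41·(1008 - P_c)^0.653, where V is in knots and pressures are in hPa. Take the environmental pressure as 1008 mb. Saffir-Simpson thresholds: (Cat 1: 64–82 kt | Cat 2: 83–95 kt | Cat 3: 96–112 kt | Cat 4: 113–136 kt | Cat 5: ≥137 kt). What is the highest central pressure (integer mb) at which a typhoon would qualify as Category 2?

957 mb

Category 2 begins at V = 83 kt.
Required ΔP = (83/6.41)^(1/0.653) = 12.949^1.531 ≈ 50.49 mb.
P_c ≤ 1008 − 50.49 = 957.51, so the highest integer P_c is 957 mb.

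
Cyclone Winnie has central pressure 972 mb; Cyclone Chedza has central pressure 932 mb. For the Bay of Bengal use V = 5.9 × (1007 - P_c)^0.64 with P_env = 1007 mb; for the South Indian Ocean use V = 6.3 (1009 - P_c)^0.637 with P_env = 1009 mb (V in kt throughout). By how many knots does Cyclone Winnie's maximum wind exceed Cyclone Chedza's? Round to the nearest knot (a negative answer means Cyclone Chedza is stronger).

-43 kt

Cyclone Winnie: ΔP = 35; V ≈ 5.9 × 35^0.64 ≈ 57.42 kt.
Cyclone Chedza: ΔP = 77; V ≈ 6.3 × 77^0.637 ≈ 100.24 kt.
Difference ≈ 57.42 − 100.24 = -42.82 → -43 kt.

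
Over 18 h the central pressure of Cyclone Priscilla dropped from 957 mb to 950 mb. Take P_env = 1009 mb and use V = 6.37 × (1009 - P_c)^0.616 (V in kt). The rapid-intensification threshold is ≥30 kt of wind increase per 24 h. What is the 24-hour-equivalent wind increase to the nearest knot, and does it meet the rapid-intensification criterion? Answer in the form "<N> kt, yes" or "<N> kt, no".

V₁: ΔP = 52, V ≈ 6.37 × 52^0.616 ≈ 72.64 kt.
V₂: ΔP = 59, V ≈ 6.37 × 59^0.616 ≈ 78.52 kt.
ΔV over 18 h = 5.88 kt → 24 h equivalent = 5.88 × 24/18 ≈ 7.84 kt.
8 kt < 30 kt ⇒ not rapid intensification.

8 kt, no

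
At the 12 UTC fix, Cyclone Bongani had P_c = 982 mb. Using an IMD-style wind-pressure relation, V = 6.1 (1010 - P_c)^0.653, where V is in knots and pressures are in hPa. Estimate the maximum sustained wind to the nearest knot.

ΔP = 1010 − 982 = 28 mb.
28^0.653 ≈ 8.810.
V ≈ 6.1 × 8.810 ≈ 53.7 kt.

54 kt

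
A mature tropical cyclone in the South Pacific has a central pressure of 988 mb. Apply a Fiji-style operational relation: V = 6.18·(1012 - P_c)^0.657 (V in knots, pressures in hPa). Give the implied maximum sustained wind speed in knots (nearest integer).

50 kt

ΔP = 1012 − 988 = 24 mb.
24^0.657 ≈ 8.069.
V ≈ 6.18 × 8.069 ≈ 49.9 kt.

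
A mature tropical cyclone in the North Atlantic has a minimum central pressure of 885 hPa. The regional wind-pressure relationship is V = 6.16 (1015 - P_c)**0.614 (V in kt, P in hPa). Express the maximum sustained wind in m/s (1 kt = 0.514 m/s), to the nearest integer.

63 m/s

ΔP = 1015 − 885 = 130 hPa.
V ≈ 6.16 × 130^0.614 = 6.16 × 19.859 ≈ 122.333 kt.
122.333 × 0.514 ≈ 62.88 m/s → 63 m/s.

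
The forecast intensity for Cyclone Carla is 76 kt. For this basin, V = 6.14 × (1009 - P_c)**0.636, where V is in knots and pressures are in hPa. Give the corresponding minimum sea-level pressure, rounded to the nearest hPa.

ΔP = (V / 6.14)^(1/0.636) = (76/6.14)^1.572.
76/6.14 = 12.378; 12.378^1.572 ≈ 52.24 hPa.
P_c = 1009 − 52.24 = 956.76 ≈ 957 hPa.

957 hPa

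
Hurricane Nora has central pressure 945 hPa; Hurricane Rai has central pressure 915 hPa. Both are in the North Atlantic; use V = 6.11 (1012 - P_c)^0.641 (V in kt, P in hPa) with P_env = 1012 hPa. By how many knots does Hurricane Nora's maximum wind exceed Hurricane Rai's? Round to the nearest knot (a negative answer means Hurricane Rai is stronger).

-24 kt

Hurricane Nora: ΔP = 67; V ≈ 6.11 × 67^0.641 ≈ 90.48 kt.
Hurricane Rai: ΔP = 97; V ≈ 6.11 × 97^0.641 ≈ 114.70 kt.
Difference ≈ 90.48 − 114.70 = -24.22 → -24 kt.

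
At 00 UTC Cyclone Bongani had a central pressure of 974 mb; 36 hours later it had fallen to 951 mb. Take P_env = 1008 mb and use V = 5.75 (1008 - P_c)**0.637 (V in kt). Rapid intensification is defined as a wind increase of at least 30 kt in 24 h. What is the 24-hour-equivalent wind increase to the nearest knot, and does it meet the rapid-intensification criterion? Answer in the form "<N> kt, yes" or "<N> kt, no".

V₁: ΔP = 34, V ≈ 5.75 × 34^0.637 ≈ 54.35 kt.
V₂: ΔP = 57, V ≈ 5.75 × 57^0.637 ≈ 75.54 kt.
ΔV over 36 h = 21.19 kt → 24 h equivalent = 21.19 × 24/36 ≈ 14.13 kt.
14 kt < 30 kt ⇒ not rapid intensification.

14 kt, no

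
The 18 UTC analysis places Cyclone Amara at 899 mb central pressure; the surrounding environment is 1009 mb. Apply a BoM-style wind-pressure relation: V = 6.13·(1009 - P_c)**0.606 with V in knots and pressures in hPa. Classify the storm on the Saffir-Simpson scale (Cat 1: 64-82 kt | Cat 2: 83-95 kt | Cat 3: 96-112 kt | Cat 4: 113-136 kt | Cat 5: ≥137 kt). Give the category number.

ΔP = 1009 − 899 = 110 mb.
V ≈ 6.13 × 110^0.606 = 6.13 × 17.26 ≈ 106 kt.
106 kt falls in the Category 3 band.

3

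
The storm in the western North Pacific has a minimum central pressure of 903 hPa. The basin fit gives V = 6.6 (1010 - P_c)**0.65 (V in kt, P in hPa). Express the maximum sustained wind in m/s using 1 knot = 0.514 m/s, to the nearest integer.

ΔP = 1010 − 903 = 107 hPa.
V ≈ 6.6 × 107^0.65 = 6.6 × 20.850 ≈ 137.608 kt.
137.608 × 0.514 ≈ 70.73 m/s → 71 m/s.

71 m/s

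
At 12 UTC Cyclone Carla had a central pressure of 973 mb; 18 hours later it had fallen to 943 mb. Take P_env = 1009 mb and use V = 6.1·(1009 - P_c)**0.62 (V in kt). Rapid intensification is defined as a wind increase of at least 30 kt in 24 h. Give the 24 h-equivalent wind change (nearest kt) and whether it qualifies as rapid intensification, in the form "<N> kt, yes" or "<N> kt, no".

34 kt, yes

V₁: ΔP = 36, V ≈ 6.1 × 36^0.62 ≈ 56.26 kt.
V₂: ΔP = 66, V ≈ 6.1 × 66^0.62 ≈ 81.93 kt.
ΔV over 18 h = 25.67 kt → 24 h equivalent = 25.67 × 24/18 ≈ 34.23 kt.
34 kt ≥ 30 kt ⇒ rapid intensification.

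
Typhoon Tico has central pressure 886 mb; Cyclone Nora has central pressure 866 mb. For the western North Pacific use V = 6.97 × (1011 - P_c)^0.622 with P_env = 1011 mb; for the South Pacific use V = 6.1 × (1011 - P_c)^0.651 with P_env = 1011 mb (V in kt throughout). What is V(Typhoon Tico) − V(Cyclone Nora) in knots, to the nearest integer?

Typhoon Tico: ΔP = 125; V ≈ 6.97 × 125^0.622 ≈ 140.45 kt.
Cyclone Nora: ΔP = 145; V ≈ 6.1 × 145^0.651 ≈ 155.73 kt.
Difference ≈ 140.45 − 155.73 = -15.28 → -15 kt.

-15 kt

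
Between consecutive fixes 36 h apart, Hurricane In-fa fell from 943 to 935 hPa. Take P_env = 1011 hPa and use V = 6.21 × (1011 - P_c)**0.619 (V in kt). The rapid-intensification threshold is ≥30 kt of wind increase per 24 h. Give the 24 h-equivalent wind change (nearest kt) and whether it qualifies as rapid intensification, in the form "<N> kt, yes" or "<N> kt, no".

V₁: ΔP = 68, V ≈ 6.21 × 68^0.619 ≈ 84.61 kt.
V₂: ΔP = 76, V ≈ 6.21 × 76^0.619 ≈ 90.64 kt.
ΔV over 36 h = 6.03 kt → 24 h equivalent = 6.03 × 24/36 ≈ 4.02 kt.
4 kt < 30 kt ⇒ not rapid intensification.

4 kt, no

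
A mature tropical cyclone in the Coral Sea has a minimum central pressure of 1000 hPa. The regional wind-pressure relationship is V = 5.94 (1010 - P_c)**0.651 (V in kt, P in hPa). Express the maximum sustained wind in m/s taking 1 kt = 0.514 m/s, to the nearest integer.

14 m/s

ΔP = 1010 − 1000 = 10 hPa.
V ≈ 5.94 × 10^0.651 = 5.94 × 4.477 ≈ 26.594 kt.
26.594 × 0.514 ≈ 13.67 m/s → 14 m/s.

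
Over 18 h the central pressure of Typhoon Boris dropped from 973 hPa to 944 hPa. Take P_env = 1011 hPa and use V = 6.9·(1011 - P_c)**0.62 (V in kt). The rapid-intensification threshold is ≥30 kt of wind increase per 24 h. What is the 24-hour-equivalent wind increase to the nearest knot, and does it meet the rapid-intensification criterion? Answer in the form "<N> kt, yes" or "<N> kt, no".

37 kt, yes

V₁: ΔP = 38, V ≈ 6.9 × 38^0.62 ≈ 65.81 kt.
V₂: ΔP = 67, V ≈ 6.9 × 67^0.62 ≈ 93.54 kt.
ΔV over 18 h = 27.73 kt → 24 h equivalent = 27.73 × 24/18 ≈ 36.97 kt.
37 kt ≥ 30 kt ⇒ rapid intensification.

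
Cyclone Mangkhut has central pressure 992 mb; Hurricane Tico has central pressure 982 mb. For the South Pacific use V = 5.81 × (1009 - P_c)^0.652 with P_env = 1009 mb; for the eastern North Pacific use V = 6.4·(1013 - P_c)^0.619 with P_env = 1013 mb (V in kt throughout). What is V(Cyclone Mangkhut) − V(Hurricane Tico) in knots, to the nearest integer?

-17 kt

Cyclone Mangkhut: ΔP = 17; V ≈ 5.81 × 17^0.652 ≈ 36.85 kt.
Hurricane Tico: ΔP = 31; V ≈ 6.4 × 31^0.619 ≈ 53.62 kt.
Difference ≈ 36.85 − 53.62 = -16.77 → -17 kt.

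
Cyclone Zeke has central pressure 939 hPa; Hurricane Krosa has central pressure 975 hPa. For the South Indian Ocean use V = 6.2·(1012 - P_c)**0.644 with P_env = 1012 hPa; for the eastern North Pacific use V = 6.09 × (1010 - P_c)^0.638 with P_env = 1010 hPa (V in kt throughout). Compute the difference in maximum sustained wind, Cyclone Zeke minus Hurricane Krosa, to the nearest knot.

Cyclone Zeke: ΔP = 73; V ≈ 6.2 × 73^0.644 ≈ 98.26 kt.
Hurricane Krosa: ΔP = 35; V ≈ 6.09 × 35^0.638 ≈ 58.85 kt.
Difference ≈ 98.26 − 58.85 = 39.41 → 39 kt.

39 kt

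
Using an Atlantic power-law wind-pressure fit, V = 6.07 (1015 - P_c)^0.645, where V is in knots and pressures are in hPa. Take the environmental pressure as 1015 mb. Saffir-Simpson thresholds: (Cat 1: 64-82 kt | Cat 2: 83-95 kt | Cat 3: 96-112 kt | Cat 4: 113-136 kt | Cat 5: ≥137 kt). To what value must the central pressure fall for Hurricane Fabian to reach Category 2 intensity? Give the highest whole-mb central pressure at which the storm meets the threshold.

957 mb

Category 2 begins at V = 83 kt.
Required ΔP = (83/6.07)^(1/0.645) = 13.674^1.550 ≈ 57.69 mb.
P_c ≤ 1015 − 57.69 = 957.31, so the highest integer P_c is 957 mb.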